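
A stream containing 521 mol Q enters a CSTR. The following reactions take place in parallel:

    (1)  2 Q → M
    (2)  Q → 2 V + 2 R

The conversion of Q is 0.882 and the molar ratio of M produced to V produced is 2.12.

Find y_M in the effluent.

Conversion of Q: Q consumed = 0.882 × 521 = 459.5 mol = 2ξ₁ + 1ξ₂.
Selectivity: 1ξ₁ / (2ξ₂) = 2.12 → ξ₁ = 4.24 ξ₂.
Substitute: (2·4.24 + 1) ξ₂ = 459.5 → ξ₂ = 48.47 mol, ξ₁ = 205.5 mol.
Outlet amounts (n = n₀ + Σ ν·ξ):
  Q: 521 − 2(205.5) − 1(48.47) = 61.48
  M: 0 + 1(205.5) = 205.5
  V: 0 + 2(48.47) = 96.95
  R: 0 + 2(48.47) = 96.95
Total out = 460.9 mol; y_M = 205.5 / 460.9 = 0.4459.

0.446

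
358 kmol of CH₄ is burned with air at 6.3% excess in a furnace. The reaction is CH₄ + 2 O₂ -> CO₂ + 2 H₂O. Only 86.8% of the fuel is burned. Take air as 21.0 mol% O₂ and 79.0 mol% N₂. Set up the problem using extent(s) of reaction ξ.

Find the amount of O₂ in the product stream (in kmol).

140 kmol

Stoichiometric O₂ = 2 × 358 = 716 kmol; O₂ fed = 716 × 1.063 = 761.1 kmol.
N₂ fed = 761.1 × 79/21 = 2863 kmol.
Fuel reacted = 0.868 × 358 → ξ = 310.7 kmol.
Outlet (n = n₀ + ν ξ):
  CH₄: 358 − 1(310.7) = 47.26
  O₂: 761.1 − 2(310.7) = 139.6
  N₂: 2863 (inert)
  CO₂: 0 + 1(310.7) = 310.7
  H₂O: 0 + 2(310.7) = 621.5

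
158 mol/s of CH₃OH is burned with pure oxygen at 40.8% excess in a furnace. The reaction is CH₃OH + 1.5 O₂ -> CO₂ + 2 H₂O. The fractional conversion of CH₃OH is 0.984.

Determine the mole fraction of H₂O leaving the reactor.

0.546

Stoichiometric O₂ = 1.5 × 158 = 237 mol/s; O₂ fed = 237 × 1.408 = 333.7 mol/s.
Fuel reacted = 0.984 × 158 → ξ = 155.5 mol/s.
Outlet (n = n₀ + ν ξ):
  CH₃OH: 158 − 1(155.5) = 2.528
  O₂: 333.7 − 1.5(155.5) = 100.5
  CO₂: 0 + 1(155.5) = 155.5
  H₂O: 0 + 2(155.5) = 310.9
Total out = 569.4 mol/s; y_H₂O = 310.9 / 569.4 = 0.5461.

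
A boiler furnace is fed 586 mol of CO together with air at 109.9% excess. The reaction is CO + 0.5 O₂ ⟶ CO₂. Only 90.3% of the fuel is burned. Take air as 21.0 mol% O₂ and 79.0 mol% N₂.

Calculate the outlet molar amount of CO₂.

Stoichiometric O₂ = 0.5 × 586 = 293 mol; O₂ fed = 293 × 2.099 = 615 mol.
N₂ fed = 615 × 79/21 = 2314 mol.
Fuel reacted = 0.903 × 586 → ξ = 529.2 mol.
Outlet (n = n₀ + ν ξ):
  CO: 586 − 1(529.2) = 56.84
  O₂: 615 − 0.5(529.2) = 350.4
  N₂: 2314 (inert)
  CO₂: 0 + 1(529.2) = 529.2

529 mol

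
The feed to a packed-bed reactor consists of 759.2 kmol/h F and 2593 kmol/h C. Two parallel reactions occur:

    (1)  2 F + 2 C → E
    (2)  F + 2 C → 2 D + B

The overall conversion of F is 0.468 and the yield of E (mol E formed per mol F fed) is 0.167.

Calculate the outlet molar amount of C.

2140 kmol/h

Yield of E: 1ξ₁ / 759.2 = 0.167 → ξ₁ = 126.8 kmol/h.
Conversion of F: 2ξ₁ + 1ξ₂ = 0.468 × 759.2 = 355.3 → ξ₂ = 101.7 kmol/h.
Outlet amounts (n = n₀ + Σ ν·ξ):
  F: 759.2 − 2(126.8) − 1(101.7) = 403.9
  C: 2593 − 2(126.8) − 2(101.7) = 2136
  E: 0 + 1(126.8) = 126.8
  D: 0 + 2(101.7) = 203.5
  B: 0 + 1(101.7) = 101.7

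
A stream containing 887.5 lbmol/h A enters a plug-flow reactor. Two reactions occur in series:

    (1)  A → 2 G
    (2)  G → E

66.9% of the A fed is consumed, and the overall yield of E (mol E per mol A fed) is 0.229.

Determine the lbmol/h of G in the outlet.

984 lbmol/h

Conversion of A: A consumed = 1ξ₁ = 0.669 × 887.5 → ξ₁ = 593.7 lbmol/h.
Yield of E: 1ξ₂ / 887.5 = 0.229 → ξ₂ = 203.2 lbmol/h.
Outlet amounts (n = n₀ + Σ ν·ξ):
  A: 887.5 − 1(593.7) = 293.8
  G: 0 + 2(593.7) − 1(203.2) = 984.2
  E: 0 + 1(203.2) = 203.2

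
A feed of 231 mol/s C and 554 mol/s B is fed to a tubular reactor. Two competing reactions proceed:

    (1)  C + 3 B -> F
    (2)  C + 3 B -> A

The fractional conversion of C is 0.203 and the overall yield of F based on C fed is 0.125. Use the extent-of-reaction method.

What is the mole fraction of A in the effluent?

Yield of F: 1ξ₁ / 231 = 0.125 → ξ₁ = 28.88 mol/s.
Conversion of C: 1ξ₁ + 1ξ₂ = 0.203 × 231 = 46.89 → ξ₂ = 18.02 mol/s.
Outlet amounts (n = n₀ + Σ ν·ξ):
  C: 231 − 1(28.88) − 1(18.02) = 184.1
  B: 554 − 3(28.88) − 3(18.02) = 413.3
  F: 0 + 1(28.88) = 28.88
  A: 0 + 1(18.02) = 18.02
Total out = 644.3 mol/s; y_A = 18.02 / 644.3 = 0.02796.

0.028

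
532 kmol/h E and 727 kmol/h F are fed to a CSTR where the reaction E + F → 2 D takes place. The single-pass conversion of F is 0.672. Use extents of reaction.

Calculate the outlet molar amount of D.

F reacted = 0.672 × 727 = 488.5 kmol/h; ν_F = −1, so ξ = 488.5/1 = 488.5 kmol/h.
Outlet amounts (n = n₀ + ν ξ):
  E: 532 − 1(488.5) = 43.46
  F: 727 − 1(488.5) = 238.5
  D: 0 + 2(488.5) = 977.1

977 kmol/h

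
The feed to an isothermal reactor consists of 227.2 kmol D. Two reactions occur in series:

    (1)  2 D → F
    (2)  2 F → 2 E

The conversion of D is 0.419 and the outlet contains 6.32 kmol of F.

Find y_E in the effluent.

Conversion of D: D consumed = 2ξ₁ = 0.419 × 227.2 → ξ₁ = 47.6 kmol.
F balance: n_F = 0 + 1ξ₁ − 2ξ₂ = 6.32 → ξ₂ = (1·47.6 − 6.32)/2 = 20.64 kmol.
Outlet amounts (n = n₀ + Σ ν·ξ):
  D: 227.2 − 2(47.6) = 132
  F: 0 + 1(47.6) − 2(20.64) = 6.32
  E: 0 + 2(20.64) = 41.28
Total out = 179.6 kmol; y_E = 41.28 / 179.6 = 0.2298.

0.23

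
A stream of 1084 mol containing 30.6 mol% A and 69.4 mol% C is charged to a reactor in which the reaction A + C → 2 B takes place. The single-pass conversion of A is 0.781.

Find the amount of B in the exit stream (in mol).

A reacted = 0.781 × 331.7 = 259.1 mol; ν_A = −1, so ξ = 259.1/1 = 259.1 mol.
Outlet amounts (n = n₀ + ν ξ):
  A: 331.7 − 1(259.1) = 72.64
  C: 752.3 − 1(259.1) = 493.2
  B: 0 + 2(259.1) = 518.1

518 mol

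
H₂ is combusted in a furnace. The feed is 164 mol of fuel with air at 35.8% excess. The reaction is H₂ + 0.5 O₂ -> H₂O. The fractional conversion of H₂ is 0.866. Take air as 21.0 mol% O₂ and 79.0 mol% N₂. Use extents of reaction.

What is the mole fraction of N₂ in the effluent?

Stoichiometric O₂ = 0.5 × 164 = 82 mol; O₂ fed = 82 × 1.358 = 111.4 mol.
N₂ fed = 111.4 × 79/21 = 418.9 mol.
Fuel reacted = 0.866 × 164 → ξ = 142 mol.
Outlet (n = n₀ + ν ξ):
  H₂: 164 − 1(142) = 21.98
  O₂: 111.4 − 0.5(142) = 40.34
  N₂: 418.9 (inert)
  H₂O: 0 + 1(142) = 142
Total out = 623.3 mol; y_N₂ = 418.9 / 623.3 = 0.6721.

0.672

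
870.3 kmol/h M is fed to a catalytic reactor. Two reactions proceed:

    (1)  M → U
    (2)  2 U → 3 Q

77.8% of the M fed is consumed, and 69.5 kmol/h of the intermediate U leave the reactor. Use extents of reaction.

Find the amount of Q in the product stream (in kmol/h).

Conversion of M: M consumed = 1ξ₁ = 0.778 × 870.3 → ξ₁ = 677.1 kmol/h.
U balance: n_U = 0 + 1ξ₁ − 2ξ₂ = 69.5 → ξ₂ = (1·677.1 − 69.5)/2 = 303.8 kmol/h.
Outlet amounts (n = n₀ + Σ ν·ξ):
  M: 870.3 − 1(677.1) = 193.2
  U: 0 + 1(677.1) − 2(303.8) = 69.5
  Q: 0 + 3(303.8) = 911.4

911 kmol/h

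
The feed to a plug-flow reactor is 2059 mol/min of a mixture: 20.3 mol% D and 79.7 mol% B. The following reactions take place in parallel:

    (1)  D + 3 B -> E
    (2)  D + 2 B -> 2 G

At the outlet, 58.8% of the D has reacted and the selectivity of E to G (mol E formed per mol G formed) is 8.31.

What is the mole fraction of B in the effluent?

0.68

Conversion of D: D consumed = 0.588 × 418 = 245.8 mol/min = 1ξ₁ + 1ξ₂.
Selectivity: 1ξ₁ / (2ξ₂) = 8.31 → ξ₁ = 16.62 ξ₂.
Substitute: (1·16.62 + 1) ξ₂ = 245.8 → ξ₂ = 13.95 mol/min, ξ₁ = 231.8 mol/min.
Outlet amounts (n = n₀ + Σ ν·ξ):
  D: 418 − 1(231.8) − 1(13.95) = 172.2
  B: 1641 − 3(231.8) − 2(13.95) = 917.7
  E: 0 + 1(231.8) = 231.8
  G: 0 + 2(13.95) = 27.9
Total out = 1350 mol/min; y_B = 917.7 / 1350 = 0.68.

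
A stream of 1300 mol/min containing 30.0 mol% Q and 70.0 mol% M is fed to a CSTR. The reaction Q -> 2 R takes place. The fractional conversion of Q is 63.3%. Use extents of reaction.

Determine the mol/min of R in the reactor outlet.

494 mol/min

Q reacted = 0.633 × 390 = 246.9 mol/min; ν_Q = −1, so ξ = 246.9/1 = 246.9 mol/min.
Outlet amounts (n = n₀ + ν ξ):
  Q: 390 − 1(246.9) = 143.1
  R: 0 + 2(246.9) = 493.7
  M: 910 (inert)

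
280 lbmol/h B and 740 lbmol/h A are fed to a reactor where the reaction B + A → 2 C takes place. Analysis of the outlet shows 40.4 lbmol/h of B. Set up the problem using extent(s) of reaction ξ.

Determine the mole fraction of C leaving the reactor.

For B: n = n₀ − 1ξ → 40.4 = 280 − 1ξ, giving ξ = 239.6 lbmol/h.
Outlet amounts (n = n₀ + ν ξ):
  B: 280 − 1(239.6) = 40.4
  A: 740 − 1(239.6) = 500.4
  C: 0 + 2(239.6) = 479.2
Total out = 1020 lbmol/h; y_C = 479.2 / 1020 = 0.4698.

0.47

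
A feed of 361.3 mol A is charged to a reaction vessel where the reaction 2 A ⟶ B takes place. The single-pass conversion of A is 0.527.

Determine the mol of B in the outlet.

A reacted = 0.527 × 361.3 = 190.4 mol; ν_A = −2, so ξ = 190.4/2 = 95.2 mol.
Outlet amounts (n = n₀ + ν ξ):
  A: 361.3 − 2(95.2) = 170.9
  B: 0 + 1(95.2) = 95.2

95.2 mol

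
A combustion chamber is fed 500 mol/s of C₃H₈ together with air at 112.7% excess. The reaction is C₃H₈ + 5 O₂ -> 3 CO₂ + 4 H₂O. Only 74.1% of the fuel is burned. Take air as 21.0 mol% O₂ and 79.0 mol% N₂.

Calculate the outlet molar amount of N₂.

20000 mol/s

Stoichiometric O₂ = 5 × 500 = 2500 mol/s; O₂ fed = 2500 × 2.127 = 5317 mol/s.
N₂ fed = 5317 × 79/21 = 20000 mol/s.
Fuel reacted = 0.741 × 500 → ξ = 370.5 mol/s.
Outlet (n = n₀ + ν ξ):
  C₃H₈: 500 − 1(370.5) = 129.5
  O₂: 5317 − 5(370.5) = 3465
  N₂: 20000 (inert)
  CO₂: 0 + 3(370.5) = 1112
  H₂O: 0 + 4(370.5) = 1482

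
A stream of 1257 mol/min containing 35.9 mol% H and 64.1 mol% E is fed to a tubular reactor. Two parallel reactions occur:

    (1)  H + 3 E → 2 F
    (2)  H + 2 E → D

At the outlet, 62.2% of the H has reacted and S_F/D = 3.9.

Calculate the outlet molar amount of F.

Conversion of H: H consumed = 0.622 × 451.3 = 280.7 mol/min = 1ξ₁ + 1ξ₂.
Selectivity: 2ξ₁ / (1ξ₂) = 3.9 → ξ₁ = 1.95 ξ₂.
Substitute: (1·1.95 + 1) ξ₂ = 280.7 → ξ₂ = 95.15 mol/min, ξ₁ = 185.5 mol/min.
Outlet amounts (n = n₀ + Σ ν·ξ):
  H: 451.3 − 1(185.5) − 1(95.15) = 170.6
  E: 805.7 − 3(185.5) − 2(95.15) = 58.83
  F: 0 + 2(185.5) = 371.1
  D: 0 + 1(95.15) = 95.15

371 mol/min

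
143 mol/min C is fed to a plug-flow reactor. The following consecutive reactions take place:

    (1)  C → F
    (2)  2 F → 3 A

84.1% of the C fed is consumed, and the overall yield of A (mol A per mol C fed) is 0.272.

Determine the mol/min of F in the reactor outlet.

94.3 mol/min

Conversion of C: C consumed = 1ξ₁ = 0.841 × 143 → ξ₁ = 120.3 mol/min.
Yield of A: 3ξ₂ / 143 = 0.272 → ξ₂ = 12.97 mol/min.
Outlet amounts (n = n₀ + Σ ν·ξ):
  C: 143 − 1(120.3) = 22.74
  F: 0 + 1(120.3) − 2(12.97) = 94.33
  A: 0 + 3(12.97) = 38.9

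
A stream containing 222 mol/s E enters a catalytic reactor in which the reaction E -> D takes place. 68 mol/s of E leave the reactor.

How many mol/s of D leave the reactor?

154 mol/s

For E: n = n₀ − 1ξ → 68 = 222 − 1ξ, giving ξ = 154 mol/s.
Outlet amounts (n = n₀ + ν ξ):
  E: 222 − 1(154) = 68
  D: 0 + 1(154) = 154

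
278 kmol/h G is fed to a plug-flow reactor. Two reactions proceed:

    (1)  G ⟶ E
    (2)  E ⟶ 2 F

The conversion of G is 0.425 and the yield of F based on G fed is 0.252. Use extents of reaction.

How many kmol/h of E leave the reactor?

83.1 kmol/h

Conversion of G: G consumed = 1ξ₁ = 0.425 × 278 → ξ₁ = 118.1 kmol/h.
Yield of F: 2ξ₂ / 278 = 0.252 → ξ₂ = 35.03 kmol/h.
Outlet amounts (n = n₀ + Σ ν·ξ):
  G: 278 − 1(118.1) = 159.9
  E: 0 + 1(118.1) − 1(35.03) = 83.12
  F: 0 + 2(35.03) = 70.06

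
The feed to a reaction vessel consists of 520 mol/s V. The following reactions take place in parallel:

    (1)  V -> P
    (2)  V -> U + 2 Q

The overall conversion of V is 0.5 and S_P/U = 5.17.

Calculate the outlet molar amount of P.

Conversion of V: V consumed = 0.5 × 520 = 260 mol/s = 1ξ₁ + 1ξ₂.
Selectivity: 1ξ₁ / (1ξ₂) = 5.17 → ξ₁ = 5.17 ξ₂.
Substitute: (1·5.17 + 1) ξ₂ = 260 → ξ₂ = 42.14 mol/s, ξ₁ = 217.9 mol/s.
Outlet amounts (n = n₀ + Σ ν·ξ):
  V: 520 − 1(217.9) − 1(42.14) = 260
  P: 0 + 1(217.9) = 217.9
  U: 0 + 1(42.14) = 42.14
  Q: 0 + 2(42.14) = 84.28

218 mol/s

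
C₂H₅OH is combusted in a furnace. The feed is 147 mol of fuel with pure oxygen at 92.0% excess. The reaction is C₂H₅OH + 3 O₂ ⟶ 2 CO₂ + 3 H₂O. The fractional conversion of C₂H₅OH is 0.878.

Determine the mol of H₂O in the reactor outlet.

Stoichiometric O₂ = 3 × 147 = 441 mol; O₂ fed = 441 × 1.920 = 846.7 mol.
Fuel reacted = 0.878 × 147 → ξ = 129.1 mol.
Outlet (n = n₀ + ν ξ):
  C₂H₅OH: 147 − 1(129.1) = 17.93
  O₂: 846.7 − 3(129.1) = 459.5
  CO₂: 0 + 2(129.1) = 258.1
  H₂O: 0 + 3(129.1) = 387.2

387 mol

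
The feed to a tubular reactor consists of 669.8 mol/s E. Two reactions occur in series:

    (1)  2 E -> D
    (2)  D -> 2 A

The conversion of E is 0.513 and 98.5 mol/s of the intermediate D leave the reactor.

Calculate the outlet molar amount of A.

Conversion of E: E consumed = 2ξ₁ = 0.513 × 669.8 → ξ₁ = 171.8 mol/s.
D balance: n_D = 0 + 1ξ₁ − 1ξ₂ = 98.5 → ξ₂ = (1·171.8 − 98.5)/1 = 73.3 mol/s.
Outlet amounts (n = n₀ + Σ ν·ξ):
  E: 669.8 − 2(171.8) = 326.2
  D: 0 + 1(171.8) − 1(73.3) = 98.5
  A: 0 + 2(73.3) = 146.6

147 mol/s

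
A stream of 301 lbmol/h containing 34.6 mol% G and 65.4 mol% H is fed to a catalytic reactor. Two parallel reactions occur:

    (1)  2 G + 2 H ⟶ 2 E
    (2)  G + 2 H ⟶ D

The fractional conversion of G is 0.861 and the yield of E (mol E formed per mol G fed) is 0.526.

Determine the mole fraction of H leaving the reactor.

Yield of E: 2ξ₁ / 104.1 = 0.526 → ξ₁ = 27.39 lbmol/h.
Conversion of G: 2ξ₁ + 1ξ₂ = 0.861 × 104.1 = 89.67 → ξ₂ = 34.89 lbmol/h.
Outlet amounts (n = n₀ + Σ ν·ξ):
  G: 104.1 − 2(27.39) − 1(34.89) = 14.48
  H: 196.9 − 2(27.39) − 2(34.89) = 72.3
  E: 0 + 2(27.39) = 54.78
  D: 0 + 1(34.89) = 34.89
Total out = 176.4 lbmol/h; y_H = 72.3 / 176.4 = 0.4097.

0.41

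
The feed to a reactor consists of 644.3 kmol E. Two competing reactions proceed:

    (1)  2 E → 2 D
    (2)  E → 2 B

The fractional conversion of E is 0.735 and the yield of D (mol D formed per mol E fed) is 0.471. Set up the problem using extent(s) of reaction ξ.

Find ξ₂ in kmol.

ξ₂ = 170 kmol

Yield of D: 2ξ₁ / 644.3 = 0.471 → ξ₁ = 151.7 kmol.
Conversion of E: 2ξ₁ + 1ξ₂ = 0.735 × 644.3 = 473.6 → ξ₂ = 170.1 kmol.
Outlet amounts (n = n₀ + Σ ν·ξ):
  E: 644.3 − 2(151.7) − 1(170.1) = 170.7
  D: 0 + 2(151.7) = 303.5
  B: 0 + 2(170.1) = 340.2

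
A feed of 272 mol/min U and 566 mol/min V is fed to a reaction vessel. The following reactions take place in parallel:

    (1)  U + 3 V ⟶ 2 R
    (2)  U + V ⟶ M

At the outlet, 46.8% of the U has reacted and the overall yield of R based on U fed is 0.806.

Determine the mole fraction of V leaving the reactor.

0.365

Yield of R: 2ξ₁ / 272 = 0.806 → ξ₁ = 109.6 mol/min.
Conversion of U: 1ξ₁ + 1ξ₂ = 0.468 × 272 = 127.3 → ξ₂ = 17.68 mol/min.
Outlet amounts (n = n₀ + Σ ν·ξ):
  U: 272 − 1(109.6) − 1(17.68) = 144.7
  V: 566 − 3(109.6) − 1(17.68) = 219.5
  R: 0 + 2(109.6) = 219.2
  M: 0 + 1(17.68) = 17.68
Total out = 601.1 mol/min; y_V = 219.5 / 601.1 = 0.3651.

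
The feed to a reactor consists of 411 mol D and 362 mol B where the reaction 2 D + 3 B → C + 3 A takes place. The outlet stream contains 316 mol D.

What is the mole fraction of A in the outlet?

0.196

For D: n = n₀ − 2ξ → 316 = 411 − 2ξ, giving ξ = 47.5 mol.
Outlet amounts (n = n₀ + ν ξ):
  D: 411 − 2(47.5) = 316
  B: 362 − 3(47.5) = 219.5
  C: 0 + 1(47.5) = 47.5
  A: 0 + 3(47.5) = 142.5
Total out = 725.5 mol; y_A = 142.5 / 725.5 = 0.1964.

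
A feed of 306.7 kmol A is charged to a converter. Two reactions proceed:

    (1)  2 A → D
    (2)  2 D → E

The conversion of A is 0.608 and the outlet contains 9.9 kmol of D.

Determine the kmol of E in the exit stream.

41.7 kmol

Conversion of A: A consumed = 2ξ₁ = 0.608 × 306.7 → ξ₁ = 93.24 kmol.
D balance: n_D = 0 + 1ξ₁ − 2ξ₂ = 9.9 → ξ₂ = (1·93.24 − 9.9)/2 = 41.67 kmol.
Outlet amounts (n = n₀ + Σ ν·ξ):
  A: 306.7 − 2(93.24) = 120.2
  D: 0 + 1(93.24) − 2(41.67) = 9.9
  E: 0 + 1(41.67) = 41.67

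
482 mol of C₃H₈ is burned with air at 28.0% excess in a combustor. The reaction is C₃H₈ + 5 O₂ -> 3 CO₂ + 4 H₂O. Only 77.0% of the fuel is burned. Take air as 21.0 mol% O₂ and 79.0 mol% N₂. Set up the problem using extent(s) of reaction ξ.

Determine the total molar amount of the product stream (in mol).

Stoichiometric O₂ = 5 × 482 = 2410 mol; O₂ fed = 2410 × 1.280 = 3085 mol.
N₂ fed = 3085 × 79/21 = 11600 mol.
Fuel reacted = 0.77 × 482 → ξ = 371.1 mol.
Outlet (n = n₀ + ν ξ):
  C₃H₈: 482 − 1(371.1) = 110.9
  O₂: 3085 − 5(371.1) = 1229
  N₂: 11600 (inert)
  CO₂: 0 + 3(371.1) = 1113
  H₂O: 0 + 4(371.1) = 1485
Total out = 110.9 + 1229 + 11600 + 1113 + 1485 = 15540 mol.

15500 mol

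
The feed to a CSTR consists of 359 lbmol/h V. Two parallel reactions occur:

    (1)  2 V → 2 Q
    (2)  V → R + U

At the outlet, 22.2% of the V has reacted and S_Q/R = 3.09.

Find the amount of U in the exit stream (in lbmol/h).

19.5 lbmol/h

Conversion of V: V consumed = 0.222 × 359 = 79.7 lbmol/h = 2ξ₁ + 1ξ₂.
Selectivity: 2ξ₁ / (1ξ₂) = 3.09 → ξ₁ = 1.545 ξ₂.
Substitute: (2·1.545 + 1) ξ₂ = 79.7 → ξ₂ = 19.49 lbmol/h, ξ₁ = 30.11 lbmol/h.
Outlet amounts (n = n₀ + Σ ν·ξ):
  V: 359 − 2(30.11) − 1(19.49) = 279.3
  Q: 0 + 2(30.11) = 60.21
  R: 0 + 1(19.49) = 19.49
  U: 0 + 1(19.49) = 19.49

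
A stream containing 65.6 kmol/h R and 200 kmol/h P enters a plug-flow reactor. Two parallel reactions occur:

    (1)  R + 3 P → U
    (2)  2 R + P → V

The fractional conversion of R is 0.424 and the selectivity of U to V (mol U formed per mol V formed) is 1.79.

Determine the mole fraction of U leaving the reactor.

0.0621

Conversion of R: R consumed = 0.424 × 65.6 = 27.81 kmol/h = 1ξ₁ + 2ξ₂.
Selectivity: 1ξ₁ / (1ξ₂) = 1.79 → ξ₁ = 1.79 ξ₂.
Substitute: (1·1.79 + 2) ξ₂ = 27.81 → ξ₂ = 7.339 kmol/h, ξ₁ = 13.14 kmol/h.
Outlet amounts (n = n₀ + Σ ν·ξ):
  R: 65.6 − 1(13.14) − 2(7.339) = 37.79
  P: 200 − 3(13.14) − 1(7.339) = 153.3
  U: 0 + 1(13.14) = 13.14
  V: 0 + 1(7.339) = 7.339
Total out = 211.5 kmol/h; y_U = 13.14 / 211.5 = 0.06211.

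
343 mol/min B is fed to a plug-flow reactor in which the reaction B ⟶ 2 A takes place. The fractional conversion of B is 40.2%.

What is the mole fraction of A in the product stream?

0.573

B reacted = 0.402 × 343 = 137.9 mol/min; ν_B = −1, so ξ = 137.9/1 = 137.9 mol/min.
Outlet amounts (n = n₀ + ν ξ):
  B: 343 − 1(137.9) = 205.1
  A: 0 + 2(137.9) = 275.8
Total out = 480.9 mol/min; y_A = 275.8 / 480.9 = 0.5735.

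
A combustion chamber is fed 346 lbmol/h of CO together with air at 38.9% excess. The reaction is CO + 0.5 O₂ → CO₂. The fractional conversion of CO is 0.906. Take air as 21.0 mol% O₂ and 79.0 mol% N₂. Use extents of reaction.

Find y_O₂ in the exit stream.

Stoichiometric O₂ = 0.5 × 346 = 173 lbmol/h; O₂ fed = 173 × 1.389 = 240.3 lbmol/h.
N₂ fed = 240.3 × 79/21 = 904 lbmol/h.
Fuel reacted = 0.906 × 346 → ξ = 313.5 lbmol/h.
Outlet (n = n₀ + ν ξ):
  CO: 346 − 1(313.5) = 32.52
  O₂: 240.3 − 0.5(313.5) = 83.56
  N₂: 904 (inert)
  CO₂: 0 + 1(313.5) = 313.5
Total out = 1334 lbmol/h; y_O₂ = 83.56 / 1334 = 0.06266.

0.0627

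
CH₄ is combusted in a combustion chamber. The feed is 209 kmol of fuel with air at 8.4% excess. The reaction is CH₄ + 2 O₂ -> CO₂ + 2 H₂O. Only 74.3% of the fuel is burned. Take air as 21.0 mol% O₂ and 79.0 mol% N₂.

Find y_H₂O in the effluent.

Stoichiometric O₂ = 2 × 209 = 418 kmol; O₂ fed = 418 × 1.084 = 453.1 kmol.
N₂ fed = 453.1 × 79/21 = 1705 kmol.
Fuel reacted = 0.743 × 209 → ξ = 155.3 kmol.
Outlet (n = n₀ + ν ξ):
  CH₄: 209 − 1(155.3) = 53.71
  O₂: 453.1 − 2(155.3) = 142.5
  N₂: 1705 (inert)
  CO₂: 0 + 1(155.3) = 155.3
  H₂O: 0 + 2(155.3) = 310.6
Total out = 2367 kmol; y_H₂O = 310.6 / 2367 = 0.1312.

0.131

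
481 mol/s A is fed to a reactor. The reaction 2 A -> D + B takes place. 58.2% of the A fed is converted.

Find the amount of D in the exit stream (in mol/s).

A reacted = 0.582 × 481 = 279.9 mol/s; ν_A = −2, so ξ = 279.9/2 = 140 mol/s.
Outlet amounts (n = n₀ + ν ξ):
  A: 481 − 2(140) = 201.1
  D: 0 + 1(140) = 140
  B: 0 + 1(140) = 140

140 mol/s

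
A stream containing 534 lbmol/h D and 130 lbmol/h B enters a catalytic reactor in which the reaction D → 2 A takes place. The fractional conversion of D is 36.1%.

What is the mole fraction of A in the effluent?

0.45

D reacted = 0.361 × 534 = 192.8 lbmol/h; ν_D = −1, so ξ = 192.8/1 = 192.8 lbmol/h.
Outlet amounts (n = n₀ + ν ξ):
  D: 534 − 1(192.8) = 341.2
  A: 0 + 2(192.8) = 385.5
  B: 130 (inert)
Total out = 856.8 lbmol/h; y_A = 385.5 / 856.8 = 0.45.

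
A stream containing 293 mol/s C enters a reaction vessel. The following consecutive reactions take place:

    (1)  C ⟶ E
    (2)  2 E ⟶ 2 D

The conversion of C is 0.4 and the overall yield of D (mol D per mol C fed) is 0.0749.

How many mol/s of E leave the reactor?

95.3 mol/s

Conversion of C: C consumed = 1ξ₁ = 0.4 × 293 → ξ₁ = 117.2 mol/s.
Yield of D: 2ξ₂ / 293 = 0.0749 → ξ₂ = 10.97 mol/s.
Outlet amounts (n = n₀ + Σ ν·ξ):
  C: 293 − 1(117.2) = 175.8
  E: 0 + 1(117.2) − 2(10.97) = 95.25
  D: 0 + 2(10.97) = 21.95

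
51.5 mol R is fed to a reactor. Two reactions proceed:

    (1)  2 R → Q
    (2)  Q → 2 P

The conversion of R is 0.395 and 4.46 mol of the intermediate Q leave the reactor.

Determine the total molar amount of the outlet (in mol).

47 mol

Conversion of R: R consumed = 2ξ₁ = 0.395 × 51.5 → ξ₁ = 10.17 mol.
Q balance: n_Q = 0 + 1ξ₁ − 1ξ₂ = 4.46 → ξ₂ = (1·10.17 − 4.46)/1 = 5.711 mol.
Outlet amounts (n = n₀ + Σ ν·ξ):
  R: 51.5 − 2(10.17) = 31.16
  Q: 0 + 1(10.17) − 1(5.711) = 4.46
  P: 0 + 2(5.711) = 11.42
Total out = 31.16 + 4.46 + 11.42 = 47.04 mol.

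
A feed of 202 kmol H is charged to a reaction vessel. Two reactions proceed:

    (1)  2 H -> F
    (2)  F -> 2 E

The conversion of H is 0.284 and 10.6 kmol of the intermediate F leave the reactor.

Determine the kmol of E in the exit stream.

36.2 kmol

Conversion of H: H consumed = 2ξ₁ = 0.284 × 202 → ξ₁ = 28.68 kmol.
F balance: n_F = 0 + 1ξ₁ − 1ξ₂ = 10.6 → ξ₂ = (1·28.68 − 10.6)/1 = 18.08 kmol.
Outlet amounts (n = n₀ + Σ ν·ξ):
  H: 202 − 2(28.68) = 144.6
  F: 0 + 1(28.68) − 1(18.08) = 10.6
  E: 0 + 2(18.08) = 36.17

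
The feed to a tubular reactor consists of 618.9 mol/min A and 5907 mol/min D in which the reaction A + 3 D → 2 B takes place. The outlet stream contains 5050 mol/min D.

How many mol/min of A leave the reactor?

333 mol/min

For D: n = n₀ − 3ξ → 5050 = 5907 − 3ξ, giving ξ = 285.7 mol/min.
Outlet amounts (n = n₀ + ν ξ):
  A: 618.9 − 1(285.7) = 333.2
  D: 5907 − 3(285.7) = 5050
  B: 0 + 2(285.7) = 571.3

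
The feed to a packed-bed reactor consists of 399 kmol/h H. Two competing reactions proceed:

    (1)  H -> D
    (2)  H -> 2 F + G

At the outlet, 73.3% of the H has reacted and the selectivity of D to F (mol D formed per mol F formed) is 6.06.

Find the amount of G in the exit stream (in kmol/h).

Conversion of H: H consumed = 0.733 × 399 = 292.5 kmol/h = 1ξ₁ + 1ξ₂.
Selectivity: 1ξ₁ / (2ξ₂) = 6.06 → ξ₁ = 12.12 ξ₂.
Substitute: (1·12.12 + 1) ξ₂ = 292.5 → ξ₂ = 22.29 kmol/h, ξ₁ = 270.2 kmol/h.
Outlet amounts (n = n₀ + Σ ν·ξ):
  H: 399 − 1(270.2) − 1(22.29) = 106.5
  D: 0 + 1(270.2) = 270.2
  F: 0 + 2(22.29) = 44.58
  G: 0 + 1(22.29) = 22.29

22.3 kmol/h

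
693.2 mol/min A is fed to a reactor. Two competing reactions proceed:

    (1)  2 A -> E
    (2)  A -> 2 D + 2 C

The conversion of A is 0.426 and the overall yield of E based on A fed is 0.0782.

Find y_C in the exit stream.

0.312

Yield of E: 1ξ₁ / 693.2 = 0.0782 → ξ₁ = 54.21 mol/min.
Conversion of A: 2ξ₁ + 1ξ₂ = 0.426 × 693.2 = 295.3 → ξ₂ = 186.9 mol/min.
Outlet amounts (n = n₀ + Σ ν·ξ):
  A: 693.2 − 2(54.21) − 1(186.9) = 397.9
  E: 0 + 1(54.21) = 54.21
  D: 0 + 2(186.9) = 373.8
  C: 0 + 2(186.9) = 373.8
Total out = 1200 mol/min; y_C = 373.8 / 1200 = 0.3116.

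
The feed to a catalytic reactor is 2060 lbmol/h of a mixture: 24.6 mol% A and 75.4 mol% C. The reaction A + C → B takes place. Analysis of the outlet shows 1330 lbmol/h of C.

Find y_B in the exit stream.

For C: n = n₀ − 1ξ → 1330 = 1553 − 1ξ, giving ξ = 223.2 lbmol/h.
Outlet amounts (n = n₀ + ν ξ):
  A: 506.8 − 1(223.2) = 283.5
  C: 1553 − 1(223.2) = 1330
  B: 0 + 1(223.2) = 223.2
Total out = 1837 lbmol/h; y_B = 223.2 / 1837 = 0.1215.

0.122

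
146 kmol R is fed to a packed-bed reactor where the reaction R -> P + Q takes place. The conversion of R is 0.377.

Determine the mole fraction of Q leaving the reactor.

R reacted = 0.377 × 146 = 55.04 kmol; ν_R = −1, so ξ = 55.04/1 = 55.04 kmol.
Outlet amounts (n = n₀ + ν ξ):
  R: 146 − 1(55.04) = 90.96
  P: 0 + 1(55.04) = 55.04
  Q: 0 + 1(55.04) = 55.04
Total out = 201 kmol; y_Q = 55.04 / 201 = 0.2738.

0.274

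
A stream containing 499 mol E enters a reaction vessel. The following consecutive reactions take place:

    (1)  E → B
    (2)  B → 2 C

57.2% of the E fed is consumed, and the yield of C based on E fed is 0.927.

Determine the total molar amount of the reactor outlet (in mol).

Conversion of E: E consumed = 1ξ₁ = 0.572 × 499 → ξ₁ = 285.4 mol.
Yield of C: 2ξ₂ / 499 = 0.927 → ξ₂ = 231.3 mol.
Outlet amounts (n = n₀ + Σ ν·ξ):
  E: 499 − 1(285.4) = 213.6
  B: 0 + 1(285.4) − 1(231.3) = 54.14
  C: 0 + 2(231.3) = 462.6
Total out = 213.6 + 54.14 + 462.6 = 730.3 mol.

730 mol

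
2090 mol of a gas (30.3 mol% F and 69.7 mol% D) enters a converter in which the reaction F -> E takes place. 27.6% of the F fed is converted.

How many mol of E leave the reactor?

F reacted = 0.276 × 633.3 = 174.8 mol; ν_F = −1, so ξ = 174.8/1 = 174.8 mol.
Outlet amounts (n = n₀ + ν ξ):
  F: 633.3 − 1(174.8) = 458.5
  E: 0 + 1(174.8) = 174.8
  D: 1457 (inert)

175 mol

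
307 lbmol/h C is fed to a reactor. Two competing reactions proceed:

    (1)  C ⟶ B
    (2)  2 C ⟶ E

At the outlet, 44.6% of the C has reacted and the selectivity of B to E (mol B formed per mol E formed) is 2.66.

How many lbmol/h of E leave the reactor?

29.4 lbmol/h

Conversion of C: C consumed = 0.446 × 307 = 136.9 lbmol/h = 1ξ₁ + 2ξ₂.
Selectivity: 1ξ₁ / (1ξ₂) = 2.66 → ξ₁ = 2.66 ξ₂.
Substitute: (1·2.66 + 2) ξ₂ = 136.9 → ξ₂ = 29.38 lbmol/h, ξ₁ = 78.16 lbmol/h.
Outlet amounts (n = n₀ + Σ ν·ξ):
  C: 307 − 1(78.16) − 2(29.38) = 170.1
  B: 0 + 1(78.16) = 78.16
  E: 0 + 1(29.38) = 29.38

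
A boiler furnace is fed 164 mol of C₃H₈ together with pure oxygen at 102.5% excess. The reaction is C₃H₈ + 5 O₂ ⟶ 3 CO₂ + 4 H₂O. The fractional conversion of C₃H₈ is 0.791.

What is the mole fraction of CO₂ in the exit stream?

0.199

Stoichiometric O₂ = 5 × 164 = 820 mol; O₂ fed = 820 × 2.025 = 1660 mol.
Fuel reacted = 0.791 × 164 → ξ = 129.7 mol.
Outlet (n = n₀ + ν ξ):
  C₃H₈: 164 − 1(129.7) = 34.28
  O₂: 1660 − 5(129.7) = 1012
  CO₂: 0 + 3(129.7) = 389.2
  H₂O: 0 + 4(129.7) = 518.9
Total out = 1954 mol; y_CO₂ = 389.2 / 1954 = 0.1991.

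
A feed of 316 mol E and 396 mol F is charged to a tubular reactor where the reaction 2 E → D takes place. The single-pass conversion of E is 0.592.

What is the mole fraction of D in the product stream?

0.151

E reacted = 0.592 × 316 = 187.1 mol; ν_E = −2, so ξ = 187.1/2 = 93.54 mol.
Outlet amounts (n = n₀ + ν ξ):
  E: 316 − 2(93.54) = 128.9
  D: 0 + 1(93.54) = 93.54
  F: 396 (inert)
Total out = 618.5 mol; y_D = 93.54 / 618.5 = 0.1512.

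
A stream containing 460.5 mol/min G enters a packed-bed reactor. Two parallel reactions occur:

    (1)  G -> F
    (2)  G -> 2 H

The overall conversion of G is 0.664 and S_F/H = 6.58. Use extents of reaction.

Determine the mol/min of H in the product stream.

Conversion of G: G consumed = 0.664 × 460.5 = 305.8 mol/min = 1ξ₁ + 1ξ₂.
Selectivity: 1ξ₁ / (2ξ₂) = 6.58 → ξ₁ = 13.16 ξ₂.
Substitute: (1·13.16 + 1) ξ₂ = 305.8 → ξ₂ = 21.59 mol/min, ξ₁ = 284.2 mol/min.
Outlet amounts (n = n₀ + Σ ν·ξ):
  G: 460.5 − 1(284.2) − 1(21.59) = 154.7
  F: 0 + 1(284.2) = 284.2
  H: 0 + 2(21.59) = 43.19

43.2 mol/min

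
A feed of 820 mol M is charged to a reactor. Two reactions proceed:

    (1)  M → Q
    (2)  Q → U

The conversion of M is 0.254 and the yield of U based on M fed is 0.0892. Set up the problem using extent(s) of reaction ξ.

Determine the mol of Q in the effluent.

Conversion of M: M consumed = 1ξ₁ = 0.254 × 820 → ξ₁ = 208.3 mol.
Yield of U: 1ξ₂ / 820 = 0.0892 → ξ₂ = 73.14 mol.
Outlet amounts (n = n₀ + Σ ν·ξ):
  M: 820 − 1(208.3) = 611.7
  Q: 0 + 1(208.3) − 1(73.14) = 135.1
  U: 0 + 1(73.14) = 73.14

135 mol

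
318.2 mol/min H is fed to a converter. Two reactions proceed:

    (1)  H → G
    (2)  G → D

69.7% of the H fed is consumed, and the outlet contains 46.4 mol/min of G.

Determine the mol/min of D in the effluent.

175 mol/min

Conversion of H: H consumed = 1ξ₁ = 0.697 × 318.2 → ξ₁ = 221.8 mol/min.
G balance: n_G = 0 + 1ξ₁ − 1ξ₂ = 46.4 → ξ₂ = (1·221.8 − 46.4)/1 = 175.4 mol/min.
Outlet amounts (n = n₀ + Σ ν·ξ):
  H: 318.2 − 1(221.8) = 96.41
  G: 0 + 1(221.8) − 1(175.4) = 46.4
  D: 0 + 1(175.4) = 175.4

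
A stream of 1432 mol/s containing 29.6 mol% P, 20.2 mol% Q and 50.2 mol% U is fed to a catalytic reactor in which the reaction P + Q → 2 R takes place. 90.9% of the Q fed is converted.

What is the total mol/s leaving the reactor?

Q reacted = 0.909 × 289.3 = 262.9 mol/s; ν_Q = −1, so ξ = 262.9/1 = 262.9 mol/s.
Outlet amounts (n = n₀ + ν ξ):
  P: 423.9 − 1(262.9) = 160.9
  Q: 289.3 − 1(262.9) = 26.32
  R: 0 + 2(262.9) = 525.9
  U: 718.9 (inert)
Total out = 160.9 + 26.32 + 525.9 + 718.9 = 1432 mol/s.

1430 mol/s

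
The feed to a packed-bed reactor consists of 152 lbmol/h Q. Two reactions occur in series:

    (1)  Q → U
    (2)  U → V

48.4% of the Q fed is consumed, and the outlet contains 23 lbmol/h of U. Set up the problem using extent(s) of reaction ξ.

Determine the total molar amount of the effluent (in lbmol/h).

152 lbmol/h

Conversion of Q: Q consumed = 1ξ₁ = 0.484 × 152 → ξ₁ = 73.57 lbmol/h.
U balance: n_U = 0 + 1ξ₁ − 1ξ₂ = 23 → ξ₂ = (1·73.57 − 23)/1 = 50.57 lbmol/h.
Outlet amounts (n = n₀ + Σ ν·ξ):
  Q: 152 − 1(73.57) = 78.43
  U: 0 + 1(73.57) − 1(50.57) = 23
  V: 0 + 1(50.57) = 50.57
Total out = 78.43 + 23 + 50.57 = 152 lbmol/h.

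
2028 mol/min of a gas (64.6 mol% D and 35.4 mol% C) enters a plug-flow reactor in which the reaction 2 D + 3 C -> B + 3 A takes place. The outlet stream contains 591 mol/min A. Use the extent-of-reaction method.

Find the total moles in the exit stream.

For A: n = n₀ + 3ξ → 591 = 0 + 3ξ, giving ξ = 197 mol/min.
Outlet amounts (n = n₀ + ν ξ):
  D: 1310 − 2(197) = 916.1
  C: 717.9 − 3(197) = 126.9
  B: 0 + 1(197) = 197
  A: 0 + 3(197) = 591
Total out = 916.1 + 126.9 + 197 + 591 = 1831 mol/min.

1830 mol/min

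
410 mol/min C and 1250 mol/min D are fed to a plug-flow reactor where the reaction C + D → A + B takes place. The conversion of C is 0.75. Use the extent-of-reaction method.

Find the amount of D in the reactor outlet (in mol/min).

C reacted = 0.75 × 410 = 307.5 mol/min; ν_C = −1, so ξ = 307.5/1 = 307.5 mol/min.
Outlet amounts (n = n₀ + ν ξ):
  C: 410 − 1(307.5) = 102.5
  D: 1250 − 1(307.5) = 942.5
  A: 0 + 1(307.5) = 307.5
  B: 0 + 1(307.5) = 307.5

942 mol/min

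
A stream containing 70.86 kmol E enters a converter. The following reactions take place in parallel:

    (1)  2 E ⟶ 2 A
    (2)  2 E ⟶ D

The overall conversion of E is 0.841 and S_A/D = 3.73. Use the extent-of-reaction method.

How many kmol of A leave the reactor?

38.8 kmol

Conversion of E: E consumed = 0.841 × 70.86 = 59.59 kmol = 2ξ₁ + 2ξ₂.
Selectivity: 2ξ₁ / (1ξ₂) = 3.73 → ξ₁ = 1.865 ξ₂.
Substitute: (2·1.865 + 2) ξ₂ = 59.59 → ξ₂ = 10.4 kmol, ξ₁ = 19.4 kmol.
Outlet amounts (n = n₀ + Σ ν·ξ):
  E: 70.86 − 2(19.4) − 2(10.4) = 11.27
  A: 0 + 2(19.4) = 38.79
  D: 0 + 1(10.4) = 10.4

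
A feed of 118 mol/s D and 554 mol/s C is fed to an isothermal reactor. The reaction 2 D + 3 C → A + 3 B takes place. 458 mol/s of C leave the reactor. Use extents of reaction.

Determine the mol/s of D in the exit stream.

For C: n = n₀ − 3ξ → 458 = 554 − 3ξ, giving ξ = 32 mol/s.
Outlet amounts (n = n₀ + ν ξ):
  D: 118 − 2(32) = 54
  C: 554 − 3(32) = 458
  A: 0 + 1(32) = 32
  B: 0 + 3(32) = 96

54 mol/s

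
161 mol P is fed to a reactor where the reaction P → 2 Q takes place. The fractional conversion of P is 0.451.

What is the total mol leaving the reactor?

P reacted = 0.451 × 161 = 72.61 mol; ν_P = −1, so ξ = 72.61/1 = 72.61 mol.
Outlet amounts (n = n₀ + ν ξ):
  P: 161 − 1(72.61) = 88.39
  Q: 0 + 2(72.61) = 145.2
Total out = 88.39 + 145.2 = 233.6 mol.

234 mol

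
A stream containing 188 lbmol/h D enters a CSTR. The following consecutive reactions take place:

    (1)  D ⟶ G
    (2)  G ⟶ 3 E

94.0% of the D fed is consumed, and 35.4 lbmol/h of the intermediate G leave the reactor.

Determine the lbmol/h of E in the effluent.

Conversion of D: D consumed = 1ξ₁ = 0.94 × 188 → ξ₁ = 176.7 lbmol/h.
G balance: n_G = 0 + 1ξ₁ − 1ξ₂ = 35.4 → ξ₂ = (1·176.7 − 35.4)/1 = 141.3 lbmol/h.
Outlet amounts (n = n₀ + Σ ν·ξ):
  D: 188 − 1(176.7) = 11.28
  G: 0 + 1(176.7) − 1(141.3) = 35.4
  E: 0 + 3(141.3) = 424

424 lbmol/h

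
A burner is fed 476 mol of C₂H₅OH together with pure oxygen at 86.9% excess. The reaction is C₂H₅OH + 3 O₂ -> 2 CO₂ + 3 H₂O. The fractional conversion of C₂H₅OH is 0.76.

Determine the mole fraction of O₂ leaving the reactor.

Stoichiometric O₂ = 3 × 476 = 1428 mol; O₂ fed = 1428 × 1.869 = 2669 mol.
Fuel reacted = 0.76 × 476 → ξ = 361.8 mol.
Outlet (n = n₀ + ν ξ):
  C₂H₅OH: 476 − 1(361.8) = 114.2
  O₂: 2669 − 3(361.8) = 1584
  CO₂: 0 + 2(361.8) = 723.5
  H₂O: 0 + 3(361.8) = 1085
Total out = 3507 mol; y_O₂ = 1584 / 3507 = 0.4516.

0.452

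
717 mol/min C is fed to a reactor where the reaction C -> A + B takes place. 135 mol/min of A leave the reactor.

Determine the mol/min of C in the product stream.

582 mol/min

For A: n = n₀ + 1ξ → 135 = 0 + 1ξ, giving ξ = 135 mol/min.
Outlet amounts (n = n₀ + ν ξ):
  C: 717 − 1(135) = 582
  A: 0 + 1(135) = 135
  B: 0 + 1(135) = 135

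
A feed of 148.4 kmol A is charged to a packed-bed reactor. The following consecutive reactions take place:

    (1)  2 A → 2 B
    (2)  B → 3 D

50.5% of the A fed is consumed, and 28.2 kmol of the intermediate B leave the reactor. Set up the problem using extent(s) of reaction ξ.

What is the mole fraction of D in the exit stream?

Conversion of A: A consumed = 2ξ₁ = 0.505 × 148.4 → ξ₁ = 37.47 kmol.
B balance: n_B = 0 + 2ξ₁ − 1ξ₂ = 28.2 → ξ₂ = (2·37.47 − 28.2)/1 = 46.74 kmol.
Outlet amounts (n = n₀ + Σ ν·ξ):
  A: 148.4 − 2(37.47) = 73.46
  B: 0 + 2(37.47) − 1(46.74) = 28.2
  D: 0 + 3(46.74) = 140.2
Total out = 241.9 kmol; y_D = 140.2 / 241.9 = 0.5797.

0.58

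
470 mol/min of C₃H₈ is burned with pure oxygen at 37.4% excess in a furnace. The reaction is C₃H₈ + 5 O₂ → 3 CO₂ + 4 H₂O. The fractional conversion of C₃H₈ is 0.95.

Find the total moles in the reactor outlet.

Stoichiometric O₂ = 5 × 470 = 2350 mol/min; O₂ fed = 2350 × 1.374 = 3229 mol/min.
Fuel reacted = 0.95 × 470 → ξ = 446.5 mol/min.
Outlet (n = n₀ + ν ξ):
  C₃H₈: 470 − 1(446.5) = 23.5
  O₂: 3229 − 5(446.5) = 996.4
  CO₂: 0 + 3(446.5) = 1340
  H₂O: 0 + 4(446.5) = 1786
Total out = 23.5 + 996.4 + 1340 + 1786 = 4145 mol/min.

4150 mol/min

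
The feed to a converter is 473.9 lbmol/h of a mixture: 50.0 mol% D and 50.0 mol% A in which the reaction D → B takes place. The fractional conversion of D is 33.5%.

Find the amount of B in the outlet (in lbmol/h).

D reacted = 0.335 × 236.9 = 79.38 lbmol/h; ν_D = −1, so ξ = 79.38/1 = 79.38 lbmol/h.
Outlet amounts (n = n₀ + ν ξ):
  D: 236.9 − 1(79.38) = 157.6
  B: 0 + 1(79.38) = 79.38
  A: 236.9 (inert)

79.4 lbmol/h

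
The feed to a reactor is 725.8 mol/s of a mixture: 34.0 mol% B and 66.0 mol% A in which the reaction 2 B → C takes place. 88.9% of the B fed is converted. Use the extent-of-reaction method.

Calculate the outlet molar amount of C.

110 mol/s

B reacted = 0.889 × 246.8 = 219.4 mol/s; ν_B = −2, so ξ = 219.4/2 = 109.7 mol/s.
Outlet amounts (n = n₀ + ν ξ):
  B: 246.8 − 2(109.7) = 27.39
  C: 0 + 1(109.7) = 109.7
  A: 479 (inert)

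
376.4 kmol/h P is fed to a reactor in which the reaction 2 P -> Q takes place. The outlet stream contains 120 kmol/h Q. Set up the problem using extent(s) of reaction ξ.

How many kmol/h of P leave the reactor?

136 kmol/h

For Q: n = n₀ + 1ξ → 120 = 0 + 1ξ, giving ξ = 120 kmol/h.
Outlet amounts (n = n₀ + ν ξ):
  P: 376.4 − 2(120) = 136.4
  Q: 0 + 1(120) = 120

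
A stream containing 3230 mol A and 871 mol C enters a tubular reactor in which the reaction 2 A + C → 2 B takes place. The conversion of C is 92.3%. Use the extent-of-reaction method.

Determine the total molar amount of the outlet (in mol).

3300 mol

C reacted = 0.923 × 871 = 803.9 mol; ν_C = −1, so ξ = 803.9/1 = 803.9 mol.
Outlet amounts (n = n₀ + ν ξ):
  A: 3230 − 2(803.9) = 1622
  C: 871 − 1(803.9) = 67.07
  B: 0 + 2(803.9) = 1608
Total out = 1622 + 67.07 + 1608 = 3297 mol.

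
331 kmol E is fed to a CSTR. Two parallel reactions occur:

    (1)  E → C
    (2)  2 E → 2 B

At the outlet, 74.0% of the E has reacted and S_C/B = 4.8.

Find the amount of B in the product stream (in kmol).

Conversion of E: E consumed = 0.74 × 331 = 244.9 kmol = 1ξ₁ + 2ξ₂.
Selectivity: 1ξ₁ / (2ξ₂) = 4.8 → ξ₁ = 9.6 ξ₂.
Substitute: (1·9.6 + 2) ξ₂ = 244.9 → ξ₂ = 21.12 kmol, ξ₁ = 202.7 kmol.
Outlet amounts (n = n₀ + Σ ν·ξ):
  E: 331 − 1(202.7) − 2(21.12) = 86.06
  C: 0 + 1(202.7) = 202.7
  B: 0 + 2(21.12) = 42.23

42.2 kmol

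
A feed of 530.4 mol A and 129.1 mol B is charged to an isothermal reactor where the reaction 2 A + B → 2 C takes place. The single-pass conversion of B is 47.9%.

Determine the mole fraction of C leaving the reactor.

0.207

B reacted = 0.479 × 129.1 = 61.84 mol; ν_B = −1, so ξ = 61.84/1 = 61.84 mol.
Outlet amounts (n = n₀ + ν ξ):
  A: 530.4 − 2(61.84) = 406.7
  B: 129.1 − 1(61.84) = 67.26
  C: 0 + 2(61.84) = 123.7
Total out = 597.7 mol; y_C = 123.7 / 597.7 = 0.2069.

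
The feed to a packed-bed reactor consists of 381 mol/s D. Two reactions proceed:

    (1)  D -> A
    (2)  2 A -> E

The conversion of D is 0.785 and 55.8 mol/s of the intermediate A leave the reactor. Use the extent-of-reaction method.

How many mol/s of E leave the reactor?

Conversion of D: D consumed = 1ξ₁ = 0.785 × 381 → ξ₁ = 299.1 mol/s.
A balance: n_A = 0 + 1ξ₁ − 2ξ₂ = 55.8 → ξ₂ = (1·299.1 − 55.8)/2 = 121.6 mol/s.
Outlet amounts (n = n₀ + Σ ν·ξ):
  D: 381 − 1(299.1) = 81.91
  A: 0 + 1(299.1) − 2(121.6) = 55.8
  E: 0 + 1(121.6) = 121.6

122 mol/s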